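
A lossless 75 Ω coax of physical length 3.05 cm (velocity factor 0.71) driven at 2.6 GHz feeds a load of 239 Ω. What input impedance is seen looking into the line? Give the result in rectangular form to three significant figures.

Z_in ≈ 41.7 + j59.9 Ω

λ = v/f = 0.71·c / 2.6 GHz = 0.0819 m
βl = 2π·l/λ = 2π × 0.372 = 134°
tan(βl) = tan(134°) = -1.03
Z_in = Z_0·(Z_L + jZ_0·tanβl)/(Z_0 + jZ_L·tanβl)
     = 75·(239 − j77.6)/(75 − j247)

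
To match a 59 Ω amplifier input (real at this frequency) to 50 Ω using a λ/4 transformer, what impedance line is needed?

Z_qwt ≈ 54.3 Ω

Z_qwt = √(Z_0·R_L) = √(50 × 59) = √2950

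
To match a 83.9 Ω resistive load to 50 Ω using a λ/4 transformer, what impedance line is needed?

Z_qwt ≈ 64.8 Ω

Z_qwt = √(Z_0·R_L) = √(50 × 83.9) = √4195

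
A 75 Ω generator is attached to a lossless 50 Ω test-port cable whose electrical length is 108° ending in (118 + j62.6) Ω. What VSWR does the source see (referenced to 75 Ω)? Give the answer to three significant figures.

tan(βl) = -3.08
Z_in = Z_0·(Z_L + jZ_0·tanβl)/(Z_0 + jZ_L·tanβl) = 16.2 + j5.43 Ω
Γ_s = (Z_in − Z_s)/(Z_in + Z_s) = (-58.8 + j5.43)/(91.2 + j5.43), |Γ_s| = 0.646
VSWR = (1 + |Γ_s|)/(1 − |Γ_s|)

VSWR ≈ 4.66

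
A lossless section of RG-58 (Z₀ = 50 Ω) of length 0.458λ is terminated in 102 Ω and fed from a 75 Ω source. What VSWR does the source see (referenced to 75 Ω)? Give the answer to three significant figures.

βl = 2π × 0.458 = 165°
tan(βl) = -0.27
Z_in = Z_0·(Z_L + jZ_0·tanβl)/(Z_0 + jZ_L·tanβl) = 83.9 + j32.8 Ω
Γ_s = (Z_in − Z_s)/(Z_in + Z_s) = (8.94 + j32.8)/(159 + j32.8), |Γ_s| = 0.209
VSWR = (1 + |Γ_s|)/(1 − |Γ_s|)

VSWR ≈ 1.53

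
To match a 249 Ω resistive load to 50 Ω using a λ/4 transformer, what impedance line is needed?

Z_qwt ≈ 112 Ω

Z_qwt = √(Z_0·R_L) = √(50 × 249) = √12450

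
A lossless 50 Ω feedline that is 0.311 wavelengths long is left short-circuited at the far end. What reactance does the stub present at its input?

X_in ≈ -124 Ω (capacitive)

βl = 2π × 0.311 = 112°
tan(βl) = -2.48
For a short-circuited stub, Z_in = jZ_0·tan(βl)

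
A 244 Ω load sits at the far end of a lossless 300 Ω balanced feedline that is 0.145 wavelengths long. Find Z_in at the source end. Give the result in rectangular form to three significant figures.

Z_in ≈ 309 + j62.4 Ω

βl = 2π × 0.145 = 52.2°
tan(βl) = tan(52.2°) = 1.29
Z_in = Z_0·(Z_L + jZ_0·tanβl)/(Z_0 + jZ_L·tanβl)
     = 300·(244 + j387)/(300 + j315)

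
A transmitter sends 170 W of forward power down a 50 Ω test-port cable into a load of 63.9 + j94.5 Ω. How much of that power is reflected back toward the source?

|Γ| = |(13.9 + j94.5)/(113.9 + j94.5)| = 0.645
|Γ|² = 0.417
P_refl = |Γ|²·P_inc = 70.8 W, P_del = (1 − |Γ|²)·P_inc = 99.2 W

P_reflected ≈ 70.8 W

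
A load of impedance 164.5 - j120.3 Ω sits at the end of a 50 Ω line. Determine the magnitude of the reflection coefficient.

|Γ| ≈ 0.675

Γ = (Z_L − Z_0)/(Z_L + Z_0) = (114.5 − j120.3)/(214.5 − j120.3)
|Γ| = 166/246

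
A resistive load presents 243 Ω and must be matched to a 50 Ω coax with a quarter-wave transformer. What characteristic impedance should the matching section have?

Z_qwt = √(Z_0·R_L) = √(50 × 243) = √12150

Z_qwt ≈ 110 Ω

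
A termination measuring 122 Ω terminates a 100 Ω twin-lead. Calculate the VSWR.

VSWR ≈ 1.22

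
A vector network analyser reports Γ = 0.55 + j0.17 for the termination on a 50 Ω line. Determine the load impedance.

Z_L ≈ 144 + j73.5 Ω

Z_L = Z_0·(1 + Γ)/(1 − Γ) = 50·(1.55 + j0.17)/(0.45 − j0.17)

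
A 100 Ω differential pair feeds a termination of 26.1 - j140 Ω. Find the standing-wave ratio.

Γ = (Z_L − Z_0)/(Z_L + Z_0) = (-73.9 − j140)/(126.1 − j140)
|Γ| = 158/188 = 0.84
VSWR = (1 + |Γ|)/(1 − |Γ|) = 1.84/0.16

VSWR ≈ 11.5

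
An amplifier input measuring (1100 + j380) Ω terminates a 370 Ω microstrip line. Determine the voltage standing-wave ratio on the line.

Γ = (Z_L − Z_0)/(Z_L + Z_0) = (730 + j380)/(1470 + j380)
|Γ| = 823/1520 = 0.542
VSWR = (1 + |Γ|)/(1 − |Γ|) = 1.54/0.458

VSWR ≈ 3.37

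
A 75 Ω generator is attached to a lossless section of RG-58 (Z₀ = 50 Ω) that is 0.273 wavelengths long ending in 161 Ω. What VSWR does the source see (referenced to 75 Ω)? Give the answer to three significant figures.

VSWR ≈ 4.78

βl = 2π × 0.273 = 98.3°
tan(βl) = -6.87
Z_in = Z_0·(Z_L + jZ_0·tanβl)/(Z_0 + jZ_L·tanβl) = 15.8 + j6.56 Ω
Γ_s = (Z_in − Z_s)/(Z_in + Z_s) = (-59.2 + j6.56)/(90.8 + j6.56), |Γ_s| = 0.654
VSWR = (1 + |Γ_s|)/(1 − |Γ_s|)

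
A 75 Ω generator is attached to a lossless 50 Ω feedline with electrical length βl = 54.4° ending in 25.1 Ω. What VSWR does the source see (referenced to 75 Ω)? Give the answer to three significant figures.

tan(βl) = 1.4
Z_in = Z_0·(Z_L + jZ_0·tanβl)/(Z_0 + jZ_L·tanβl) = 49.7 + j35 Ω
Γ_s = (Z_in − Z_s)/(Z_in + Z_s) = (-25.3 + j35)/(125 + j35), |Γ_s| = 0.334
VSWR = (1 + |Γ_s|)/(1 − |Γ_s|)

VSWR ≈ 2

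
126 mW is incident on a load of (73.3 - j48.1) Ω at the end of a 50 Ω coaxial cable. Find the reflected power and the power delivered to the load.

P_reflected ≈ 20.5 mW; P_delivered ≈ 105 mW

|Γ| = |(23.3 − j48.1)/(123.3 − j48.1)| = 0.404
|Γ|² = 0.163
P_refl = |Γ|²·P_inc = 20.5 mW, P_del = (1 − |Γ|²)·P_inc = 105 mW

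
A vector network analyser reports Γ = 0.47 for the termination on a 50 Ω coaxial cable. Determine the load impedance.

Z_L = Z_0·(1 + Γ)/(1 − Γ) = 50·(1.47)/(0.53)

Z_L ≈ 139 Ω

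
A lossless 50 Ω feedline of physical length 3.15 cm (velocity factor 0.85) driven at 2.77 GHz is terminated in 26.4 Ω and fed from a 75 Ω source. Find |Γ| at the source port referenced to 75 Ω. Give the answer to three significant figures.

λ = v/f = 0.85·c / 2.77 GHz = 0.0921 m
βl = 2π·l/λ = 2π × 0.342 = 123°
tan(βl) = -1.53
Z_in = Z_0·(Z_L + jZ_0·tanβl)/(Z_0 + jZ_L·tanβl) = 53.4 − j33.4 Ω
Γ_s = (Z_in − Z_s)/(Z_in + Z_s) = (-21.6 − j33.4)/(128 − j33.4), |Γ_s| = 0.3

|Γ| ≈ 0.3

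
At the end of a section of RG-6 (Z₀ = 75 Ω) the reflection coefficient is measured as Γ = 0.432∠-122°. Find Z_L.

Z_L = Z_0·(1 + Γ)/(1 − Γ) = 75·(0.771 − j0.366)/(1.23 + j0.366)

Z_L ≈ 37.1 − j33.4 Ω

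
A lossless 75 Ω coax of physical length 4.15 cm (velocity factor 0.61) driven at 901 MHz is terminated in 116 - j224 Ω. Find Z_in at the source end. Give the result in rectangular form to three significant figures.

Z_in ≈ 9.58 − j1.81 Ω

λ = v/f = 0.61·c / 901 MHz = 0.203 m
βl = 2π·l/λ = 2π × 0.204 = 73.6°
tan(βl) = tan(73.6°) = 3.39
Z_in = Z_0·(Z_L + jZ_0·tanβl)/(Z_0 + jZ_L·tanβl)
     = 75·(116 + j30.1)/(834 + j393)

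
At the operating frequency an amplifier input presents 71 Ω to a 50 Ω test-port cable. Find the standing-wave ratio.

VSWR ≈ 1.42

Γ = (71 − 50)/(71 + 50) = 0.174
VSWR = (1 + 0.174)/(1 − 0.174)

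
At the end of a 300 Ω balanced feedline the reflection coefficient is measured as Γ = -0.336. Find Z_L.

Z_L = Z_0·(1 + Γ)/(1 − Γ) = 300·(0.664)/(1.34)

Z_L ≈ 149 Ω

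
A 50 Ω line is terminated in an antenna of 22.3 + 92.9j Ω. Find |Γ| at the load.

Γ = (Z_L − Z_0)/(Z_L + Z_0) = (-27.7 + j92.9)/(72.3 + j92.9)
|Γ| = 96.9/118

|Γ| ≈ 0.824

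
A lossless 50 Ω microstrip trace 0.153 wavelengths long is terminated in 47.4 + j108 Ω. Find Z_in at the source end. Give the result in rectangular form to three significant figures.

βl = 2π × 0.153 = 55.1°
tan(βl) = tan(55.1°) = 1.43
Z_in = Z_0·(Z_L + jZ_0·tanβl)/(Z_0 + jZ_L·tanβl)
     = 50·(47.4 + j180)/(-105 + j67.9)

Z_in ≈ 23.2 − j70.7 Ω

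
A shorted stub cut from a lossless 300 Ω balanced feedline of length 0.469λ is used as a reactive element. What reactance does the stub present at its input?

X_in ≈ -59.2 Ω (capacitive)

βl = 2π × 0.469 = 169°
tan(βl) = -0.197
For a shorted stub, Z_in = jZ_0·tan(βl)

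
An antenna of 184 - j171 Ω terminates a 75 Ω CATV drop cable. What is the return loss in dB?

Γ = (109 − j171)/(259 − j171), |Γ| = 0.653
RL = −20·log₁₀|Γ| = −20·log₁₀(0.653)

RL ≈ 3.7 dB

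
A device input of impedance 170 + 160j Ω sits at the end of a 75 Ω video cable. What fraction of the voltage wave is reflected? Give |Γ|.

Γ = (Z_L − Z_0)/(Z_L + Z_0) = (95 + j160)/(245 + j160)
|Γ| = 186/293

|Γ| ≈ 0.636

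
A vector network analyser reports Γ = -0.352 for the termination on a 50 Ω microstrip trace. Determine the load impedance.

Z_L ≈ 24 Ω

Z_L = Z_0·(1 + Γ)/(1 − Γ) = 50·(0.648)/(1.35)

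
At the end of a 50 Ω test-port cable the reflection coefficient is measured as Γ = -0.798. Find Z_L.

Z_L = Z_0·(1 + Γ)/(1 − Γ) = 50·(0.202)/(1.8)

Z_L ≈ 5.62 Ω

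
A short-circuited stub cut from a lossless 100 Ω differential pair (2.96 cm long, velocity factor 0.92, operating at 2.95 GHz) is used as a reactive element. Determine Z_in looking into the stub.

λ = v/f = 0.92·c / 2.95 GHz = 0.0936 m
βl = 2π·l/λ = 2π × 0.316 = 114°
tan(βl) = -2.26
For a short-circuited stub, Z_in = jZ_0·tan(βl)

Z_in ≈ −j226 Ω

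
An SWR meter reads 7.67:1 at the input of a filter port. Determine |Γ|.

|Γ| ≈ 0.769

|Γ| = (S − 1)/(S + 1) = (7.67 − 1)/(7.67 + 1) = 6.67/8.67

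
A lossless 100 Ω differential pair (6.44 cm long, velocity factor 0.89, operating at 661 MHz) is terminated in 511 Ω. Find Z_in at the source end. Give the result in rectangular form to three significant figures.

Z_in ≈ 27.2 − j60.6 Ω

λ = v/f = 0.89·c / 661 MHz = 0.404 m
βl = 2π·l/λ = 2π × 0.159 = 57.4°
tan(βl) = tan(57.4°) = 1.56
Z_in = Z_0·(Z_L + jZ_0·tanβl)/(Z_0 + jZ_L·tanβl)
     = 100·(511 + j156)/(100 + j799)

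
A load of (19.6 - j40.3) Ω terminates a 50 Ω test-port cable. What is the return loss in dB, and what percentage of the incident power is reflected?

Γ = (-30.4 − j40.3)/(69.6 − j40.3), |Γ| = 0.628
RL = −20·log₁₀(0.628) = 4.05 dB
P_refl/P_inc = |Γ|² = 0.394

RL ≈ 4.05 dB; 39.4% of incident power reflected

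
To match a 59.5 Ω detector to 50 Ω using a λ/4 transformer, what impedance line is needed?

Z_qwt = √(Z_0·R_L) = √(50 × 59.5) = √2975

Z_qwt ≈ 54.5 Ω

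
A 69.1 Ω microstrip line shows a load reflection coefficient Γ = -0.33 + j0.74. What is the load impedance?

Z_L ≈ 10.2 + j44.1 Ω

Z_L = Z_0·(1 + Γ)/(1 − Γ) = 69.1·(0.67 + j0.74)/(1.33 − j0.74)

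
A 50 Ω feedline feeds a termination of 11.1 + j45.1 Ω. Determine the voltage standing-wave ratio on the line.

Γ = (Z_L − Z_0)/(Z_L + Z_0) = (-38.9 + j45.1)/(61.1 + j45.1)
|Γ| = 59.6/75.9 = 0.784
VSWR = (1 + |Γ|)/(1 − |Γ|) = 1.78/0.216

VSWR ≈ 8.27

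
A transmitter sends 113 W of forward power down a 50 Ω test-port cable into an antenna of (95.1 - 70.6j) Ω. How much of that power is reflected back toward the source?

|Γ| = |(45.1 − j70.6)/(145.1 − j70.6)| = 0.519
|Γ|² = 0.27
P_refl = |Γ|²·P_inc = 30.5 W, P_del = (1 − |Γ|²)·P_inc = 82.5 W

P_reflected ≈ 30.5 W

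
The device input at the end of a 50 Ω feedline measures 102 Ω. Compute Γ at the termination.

Γ = (Z_L − Z_0)/(Z_L + Z_0) = (102 − 50)/(102 + 50) = 52/152

Γ = 0.342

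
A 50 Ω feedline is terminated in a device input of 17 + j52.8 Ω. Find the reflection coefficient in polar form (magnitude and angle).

Γ ≈ 0.73 ∠ 83.8°

Γ = (Z_L − Z_0)/(Z_L + Z_0) = (-33 + j52.8)/(67 + j52.8)
|Γ| = 62.3/85.3 = 0.73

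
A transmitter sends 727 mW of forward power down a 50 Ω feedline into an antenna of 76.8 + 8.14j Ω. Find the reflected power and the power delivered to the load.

P_reflected ≈ 35.3 mW; P_delivered ≈ 692 mW

|Γ| = |(26.8 + j8.14)/(126.8 + j8.14)| = 0.22
|Γ|² = 0.0486
P_refl = |Γ|²·P_inc = 35.3 mW, P_del = (1 − |Γ|²)·P_inc = 692 mW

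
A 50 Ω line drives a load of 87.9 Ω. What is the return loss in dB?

RL ≈ 11.2 dB

Γ = (87.9 − 50)/(87.9 + 50) = 0.275
RL = −20·log₁₀|Γ| = −20·log₁₀(0.275)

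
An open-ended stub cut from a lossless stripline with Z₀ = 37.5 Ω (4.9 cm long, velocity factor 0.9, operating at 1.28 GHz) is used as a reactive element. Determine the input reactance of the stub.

X_in ≈ -4.19 Ω (capacitive)

λ = v/f = 0.9·c / 1.28 GHz = 0.211 m
βl = 2π·l/λ = 2π × 0.232 = 83.6°
tan(βl) = 8.95
For an open-ended stub, Z_in = −jZ_0·cot(βl) = −jZ_0/tan(βl)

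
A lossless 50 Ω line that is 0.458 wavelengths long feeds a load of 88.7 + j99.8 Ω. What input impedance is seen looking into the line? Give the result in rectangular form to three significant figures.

βl = 2π × 0.458 = 165°
tan(βl) = tan(165°) = -0.27
Z_in = Z_0·(Z_L + jZ_0·tanβl)/(Z_0 + jZ_L·tanβl)
     = 50·(88.7 + j86.3)/(77 − j24)

Z_in ≈ 36.6 + j67.5 Ω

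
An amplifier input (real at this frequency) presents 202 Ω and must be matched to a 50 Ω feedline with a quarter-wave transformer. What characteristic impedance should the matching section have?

Z_qwt ≈ 100 Ω

Z_qwt = √(Z_0·R_L) = √(50 × 202) = √10100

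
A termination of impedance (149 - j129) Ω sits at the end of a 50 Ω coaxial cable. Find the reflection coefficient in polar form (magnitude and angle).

Γ ≈ 0.686 ∠ -19.5°

Γ = (Z_L − Z_0)/(Z_L + Z_0) = (99 − j129)/(199 − j129)
|Γ| = 163/237 = 0.686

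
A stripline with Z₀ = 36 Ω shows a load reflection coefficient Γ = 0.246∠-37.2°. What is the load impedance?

Z_L = Z_0·(1 + Γ)/(1 − Γ) = 36·(1.2 − j0.149)/(0.804 + j0.149)

Z_L ≈ 50.6 − j16 Ω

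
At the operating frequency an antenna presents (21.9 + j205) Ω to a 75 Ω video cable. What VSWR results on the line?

VSWR ≈ 29.3

Γ = (Z_L − Z_0)/(Z_L + Z_0) = (-53.1 + j205)/(96.9 + j205)
|Γ| = 212/227 = 0.934
VSWR = (1 + |Γ|)/(1 − |Γ|) = 1.93/0.0661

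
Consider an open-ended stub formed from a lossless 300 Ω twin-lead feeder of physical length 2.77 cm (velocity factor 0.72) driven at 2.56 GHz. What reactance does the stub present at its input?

X_in ≈ 161 Ω (inductive)

λ = v/f = 0.72·c / 2.56 GHz = 0.0844 m
βl = 2π·l/λ = 2π × 0.328 = 118°
tan(βl) = -1.87
For an open-ended stub, Z_in = −jZ_0·cot(βl) = −jZ_0/tan(βl)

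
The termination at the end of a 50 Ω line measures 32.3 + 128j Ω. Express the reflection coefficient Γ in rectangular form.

Γ = (Z_L − Z_0)/(Z_L + Z_0) = (-17.7 + j128)/(82.3 + j128)

Γ ≈ 0.645 + j0.553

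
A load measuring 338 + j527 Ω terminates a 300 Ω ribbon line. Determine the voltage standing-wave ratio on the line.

VSWR ≈ 4.53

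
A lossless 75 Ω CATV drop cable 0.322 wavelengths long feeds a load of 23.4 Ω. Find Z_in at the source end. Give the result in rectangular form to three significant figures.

βl = 2π × 0.322 = 116°
tan(βl) = tan(116°) = -2.06
Z_in = Z_0·(Z_L + jZ_0·tanβl)/(Z_0 + jZ_L·tanβl)
     = 75·(23.4 − j154)/(75 − j48.1)

Z_in ≈ 86.7 − j98.6 Ω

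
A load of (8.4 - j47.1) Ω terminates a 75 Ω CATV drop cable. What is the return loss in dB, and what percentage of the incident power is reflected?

Γ = (-66.6 − j47.1)/(83.4 − j47.1), |Γ| = 0.852
RL = −20·log₁₀(0.852) = 1.39 dB
P_refl/P_inc = |Γ|² = 0.725

RL ≈ 1.39 dB; 72.5% of incident power reflected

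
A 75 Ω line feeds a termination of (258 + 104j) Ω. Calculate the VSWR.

Γ = (Z_L − Z_0)/(Z_L + Z_0) = (183 + j104)/(333 + j104)
|Γ| = 210/349 = 0.603
VSWR = (1 + |Γ|)/(1 − |Γ|) = 1.6/0.397

VSWR ≈ 4.04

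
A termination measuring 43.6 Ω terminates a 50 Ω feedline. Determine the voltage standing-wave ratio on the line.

Γ = (43.6 − 50)/(43.6 + 50) = -0.0684
VSWR = (1 + 0.0684)/(1 − 0.0684)

VSWR ≈ 1.15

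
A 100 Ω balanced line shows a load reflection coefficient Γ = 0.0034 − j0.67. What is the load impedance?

Z_L ≈ 38.2 − j92.9 Ω

Z_L = Z_0·(1 + Γ)/(1 − Γ) = 100·(1 − j0.67)/(0.997 + j0.67)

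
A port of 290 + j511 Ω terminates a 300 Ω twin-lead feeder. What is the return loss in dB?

Γ = (-10 + j511)/(590 + j511), |Γ| = 0.655
RL = −20·log₁₀|Γ| = −20·log₁₀(0.655)

RL ≈ 3.68 dB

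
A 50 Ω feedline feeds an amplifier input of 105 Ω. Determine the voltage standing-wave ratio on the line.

Γ = (105 − 50)/(105 + 50) = 0.355
VSWR = (1 + 0.355)/(1 − 0.355)

VSWR ≈ 2.1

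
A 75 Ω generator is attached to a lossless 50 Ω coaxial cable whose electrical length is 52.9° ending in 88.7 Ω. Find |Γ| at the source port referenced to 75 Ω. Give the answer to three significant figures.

tan(βl) = 1.32
Z_in = Z_0·(Z_L + jZ_0·tanβl)/(Z_0 + jZ_L·tanβl) = 37.5 − j21.8 Ω
Γ_s = (Z_in − Z_s)/(Z_in + Z_s) = (-37.5 − j21.8)/(112 − j21.8), |Γ_s| = 0.379

|Γ| ≈ 0.379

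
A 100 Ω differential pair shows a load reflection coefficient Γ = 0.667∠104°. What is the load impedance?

Z_L ≈ 31.4 + j73.2 Ω

Z_L = Z_0·(1 + Γ)/(1 − Γ) = 100·(0.839 + j0.647)/(1.16 − j0.647)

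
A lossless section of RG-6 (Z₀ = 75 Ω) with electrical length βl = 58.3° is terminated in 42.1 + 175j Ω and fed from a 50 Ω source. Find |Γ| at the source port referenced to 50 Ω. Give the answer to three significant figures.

tan(βl) = 1.62
Z_in = Z_0·(Z_L + jZ_0·tanβl)/(Z_0 + jZ_L·tanβl) = 17.8 − j101 Ω
Γ_s = (Z_in − Z_s)/(Z_in + Z_s) = (-32.2 − j101)/(67.8 − j101), |Γ_s| = 0.871

|Γ| ≈ 0.871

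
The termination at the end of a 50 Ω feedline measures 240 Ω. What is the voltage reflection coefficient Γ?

Γ = (Z_L − Z_0)/(Z_L + Z_0) = (240 − 50)/(240 + 50) = 190/290

Γ = 0.655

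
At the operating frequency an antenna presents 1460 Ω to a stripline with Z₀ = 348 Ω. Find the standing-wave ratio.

For a purely resistive load, VSWR = R_L/Z_0 or Z_0/R_L (whichever > 1) = 1460/348

VSWR ≈ 4.2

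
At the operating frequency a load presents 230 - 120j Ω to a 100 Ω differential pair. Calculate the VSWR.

VSWR ≈ 3.03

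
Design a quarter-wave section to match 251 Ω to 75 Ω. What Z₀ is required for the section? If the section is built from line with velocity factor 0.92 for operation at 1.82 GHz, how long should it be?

Z_qwt = √(Z_0·R_L) = √(75 × 251) = √18820
λ = 0.92·c/f = 0.152 m, so l = λ/4 = 0.0379 m

Z_qwt ≈ 137 Ω; length ≈ 3.79 cm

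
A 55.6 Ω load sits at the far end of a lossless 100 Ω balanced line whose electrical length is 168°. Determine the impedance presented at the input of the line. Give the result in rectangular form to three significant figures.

Z_in ≈ 57.3 − j14.5 Ω

tan(βl) = tan(168°) = -0.213
Z_in = Z_0·(Z_L + jZ_0·tanβl)/(Z_0 + jZ_L·tanβl)
     = 100·(55.6 − j21.3)/(100 − j11.8)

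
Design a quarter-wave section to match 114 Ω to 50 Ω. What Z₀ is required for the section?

Z_qwt ≈ 75.5 Ω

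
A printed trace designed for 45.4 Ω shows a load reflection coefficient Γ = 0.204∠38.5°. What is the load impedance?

Z_L ≈ 60.2 + j16 Ω

Z_L = Z_0·(1 + Γ)/(1 − Γ) = 45.4·(1.16 + j0.127)/(0.84 − j0.127)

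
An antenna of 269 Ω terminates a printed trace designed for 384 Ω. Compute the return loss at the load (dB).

Γ = (269 − 384)/(269 + 384) = -0.176
RL = −20·log₁₀|Γ| = −20·log₁₀(0.176)

RL ≈ 15.1 dB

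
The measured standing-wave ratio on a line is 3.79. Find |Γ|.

|Γ| = (S − 1)/(S + 1) = (3.79 − 1)/(3.79 + 1) = 2.79/4.79

|Γ| ≈ 0.582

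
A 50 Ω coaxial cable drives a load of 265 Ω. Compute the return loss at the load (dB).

RL ≈ 3.32 dB

Γ = (265 − 50)/(265 + 50) = 0.683
RL = −20·log₁₀|Γ| = −20·log₁₀(0.683)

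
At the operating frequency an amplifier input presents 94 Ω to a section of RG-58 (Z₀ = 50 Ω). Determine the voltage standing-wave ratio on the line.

VSWR ≈ 1.88

Γ = (94 − 50)/(94 + 50) = 0.306
VSWR = (1 + 0.306)/(1 − 0.306)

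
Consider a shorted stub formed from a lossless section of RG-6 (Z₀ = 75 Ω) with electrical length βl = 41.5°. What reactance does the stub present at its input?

X_in ≈ 66.4 Ω (inductive)

tan(βl) = 0.885
For a shorted stub, Z_in = jZ_0·tan(βl)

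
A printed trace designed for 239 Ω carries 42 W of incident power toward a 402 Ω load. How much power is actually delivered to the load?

Γ = (402 − 239)/(402 + 239) = 0.254
|Γ|² = 0.0647
P_refl = |Γ|²·P_inc = 2.72 W, P_del = (1 − |Γ|²)·P_inc = 39.3 W

P_delivered ≈ 39.3 W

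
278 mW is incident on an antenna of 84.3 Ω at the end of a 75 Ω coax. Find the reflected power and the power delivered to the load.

Γ = (84.3 − 75)/(84.3 + 75) = 0.0584
|Γ|² = 0.00341
P_refl = |Γ|²·P_inc = 0.947 mW, P_del = (1 − |Γ|²)·P_inc = 277 mW

P_reflected ≈ 0.947 mW; P_delivered ≈ 277 mW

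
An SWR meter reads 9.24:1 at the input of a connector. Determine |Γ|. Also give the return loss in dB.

|Γ| ≈ 0.805; return loss ≈ 1.89 dB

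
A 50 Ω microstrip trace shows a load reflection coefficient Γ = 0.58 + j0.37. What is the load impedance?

Z_L = Z_0·(1 + Γ)/(1 − Γ) = 50·(1.58 + j0.37)/(0.42 − j0.37)

Z_L ≈ 84.1 + j118 Ω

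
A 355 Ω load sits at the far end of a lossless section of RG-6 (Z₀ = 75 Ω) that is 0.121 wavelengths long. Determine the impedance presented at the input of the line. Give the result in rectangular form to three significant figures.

Z_in ≈ 31.8 − j71.8 Ω

βl = 2π × 0.121 = 43.6°
tan(βl) = tan(43.6°) = 0.951
Z_in = Z_0·(Z_L + jZ_0·tanβl)/(Z_0 + jZ_L·tanβl)
     = 75·(355 + j71.3)/(75 + j338)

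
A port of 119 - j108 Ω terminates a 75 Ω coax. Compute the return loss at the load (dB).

Γ = (44 − j108)/(194 − j108), |Γ| = 0.525
RL = −20·log₁₀|Γ| = −20·log₁₀(0.525)

RL ≈ 5.59 dB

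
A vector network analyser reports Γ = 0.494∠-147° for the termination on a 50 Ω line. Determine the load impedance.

Z_L ≈ 18.2 − j13 Ω

Z_L = Z_0·(1 + Γ)/(1 − Γ) = 50·(0.586 − j0.269)/(1.41 + j0.269)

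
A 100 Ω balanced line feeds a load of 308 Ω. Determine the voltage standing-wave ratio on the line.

VSWR ≈ 3.08

Γ = (308 − 100)/(308 + 100) = 0.51
VSWR = (1 + 0.51)/(1 − 0.51)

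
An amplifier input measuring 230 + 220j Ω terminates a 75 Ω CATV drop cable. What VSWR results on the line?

VSWR ≈ 6.03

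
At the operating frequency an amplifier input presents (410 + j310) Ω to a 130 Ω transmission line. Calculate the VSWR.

Γ = (Z_L − Z_0)/(Z_L + Z_0) = (280 + j310)/(540 + j310)
|Γ| = 418/623 = 0.671
VSWR = (1 + |Γ|)/(1 − |Γ|) = 1.67/0.329

VSWR ≈ 5.08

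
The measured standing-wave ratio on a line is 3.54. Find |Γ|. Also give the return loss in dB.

|Γ| = (S − 1)/(S + 1) = (3.54 − 1)/(3.54 + 1) = 2.54/4.54
RL = −20·log₁₀|Γ| = −20·log₁₀(0.559)

|Γ| ≈ 0.559; return loss ≈ 5.04 dB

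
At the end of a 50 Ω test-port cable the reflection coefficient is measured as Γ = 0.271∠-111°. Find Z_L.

Z_L = Z_0·(1 + Γ)/(1 − Γ) = 50·(0.903 − j0.253)/(1.1 + j0.253)

Z_L ≈ 36.5 − j20 Ω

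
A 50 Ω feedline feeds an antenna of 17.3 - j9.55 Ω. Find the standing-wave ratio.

Γ = (Z_L − Z_0)/(Z_L + Z_0) = (-32.7 − j9.55)/(67.3 − j9.55)
|Γ| = 34.1/68 = 0.501
VSWR = (1 + |Γ|)/(1 − |Γ|) = 1.5/0.499

VSWR ≈ 3.01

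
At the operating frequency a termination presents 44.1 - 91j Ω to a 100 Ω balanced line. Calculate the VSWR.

Γ = (Z_L − Z_0)/(Z_L + Z_0) = (-55.9 − j91)/(144.1 − j91)
|Γ| = 107/170 = 0.627
VSWR = (1 + |Γ|)/(1 − |Γ|) = 1.63/0.373

VSWR ≈ 4.36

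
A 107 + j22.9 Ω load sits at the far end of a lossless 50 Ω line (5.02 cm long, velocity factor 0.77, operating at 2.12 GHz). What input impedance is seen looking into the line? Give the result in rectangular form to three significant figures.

λ = v/f = 0.77·c / 2.12 GHz = 0.109 m
βl = 2π·l/λ = 2π × 0.461 = 166°
tan(βl) = tan(166°) = -0.252
Z_in = Z_0·(Z_L + jZ_0·tanβl)/(Z_0 + jZ_L·tanβl)
     = 50·(107 + j10.3)/(55.8 − j27)

Z_in ≈ 74.1 + j45.1 Ω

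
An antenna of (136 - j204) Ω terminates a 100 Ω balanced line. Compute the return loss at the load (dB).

Γ = (36 − j204)/(236 − j204), |Γ| = 0.664
RL = −20·log₁₀|Γ| = −20·log₁₀(0.664)

RL ≈ 3.56 dB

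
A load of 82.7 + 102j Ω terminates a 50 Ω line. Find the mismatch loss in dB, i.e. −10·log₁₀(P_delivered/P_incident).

Γ = (32.7 + j102)/(132.7 + j102), |Γ| = 0.64
|Γ|² = 0.41, so P_del/P_inc = 1 − |Γ|² = 0.59
ML = −10·log₁₀(1 − |Γ|²)

mismatch loss ≈ 2.29 dB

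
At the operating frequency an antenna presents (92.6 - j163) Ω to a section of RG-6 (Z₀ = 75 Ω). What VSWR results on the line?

VSWR ≈ 5.69

Γ = (Z_L − Z_0)/(Z_L + Z_0) = (17.6 − j163)/(167.6 − j163)
|Γ| = 164/234 = 0.701
VSWR = (1 + |Γ|)/(1 − |Γ|) = 1.7/0.299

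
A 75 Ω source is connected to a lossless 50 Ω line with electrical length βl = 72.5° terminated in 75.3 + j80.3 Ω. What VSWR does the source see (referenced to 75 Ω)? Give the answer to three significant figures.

tan(βl) = 3.17
Z_in = Z_0·(Z_L + jZ_0·tanβl)/(Z_0 + jZ_L·tanβl) = 21 − j33.8 Ω
Γ_s = (Z_in − Z_s)/(Z_in + Z_s) = (-54 − j33.8)/(96 − j33.8), |Γ_s| = 0.625
VSWR = (1 + |Γ_s|)/(1 − |Γ_s|)

VSWR ≈ 4.34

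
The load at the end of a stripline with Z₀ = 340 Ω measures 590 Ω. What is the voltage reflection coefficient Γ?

Γ = 0.269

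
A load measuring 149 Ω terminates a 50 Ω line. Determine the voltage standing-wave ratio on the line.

VSWR ≈ 2.98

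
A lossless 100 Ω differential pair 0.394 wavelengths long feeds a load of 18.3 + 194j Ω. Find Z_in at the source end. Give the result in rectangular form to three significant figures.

Z_in ≈ 4.63 + j46 Ω

βl = 2π × 0.394 = 142°
tan(βl) = tan(142°) = -0.786
Z_in = Z_0·(Z_L + jZ_0·tanβl)/(Z_0 + jZ_L·tanβl)
     = 100·(18.3 + j115)/(252 − j14.4)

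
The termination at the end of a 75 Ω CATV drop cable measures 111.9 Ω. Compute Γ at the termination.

Γ = 0.197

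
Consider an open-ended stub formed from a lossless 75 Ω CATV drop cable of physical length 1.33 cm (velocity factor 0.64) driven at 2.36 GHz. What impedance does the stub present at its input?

λ = v/f = 0.64·c / 2.36 GHz = 0.0814 m
βl = 2π·l/λ = 2π × 0.163 = 58.9°
tan(βl) = 1.65
For an open-ended stub, Z_in = −jZ_0·cot(βl) = −jZ_0/tan(βl)

Z_in ≈ −j45.3 Ω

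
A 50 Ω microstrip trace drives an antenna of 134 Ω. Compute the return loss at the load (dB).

RL ≈ 6.81 dB

Γ = (134 − 50)/(134 + 50) = 0.457
RL = −20·log₁₀|Γ| = −20·log₁₀(0.457)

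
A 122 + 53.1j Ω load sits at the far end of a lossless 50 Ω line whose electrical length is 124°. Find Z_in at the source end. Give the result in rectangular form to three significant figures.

tan(βl) = tan(124°) = -1.48
Z_in = Z_0·(Z_L + jZ_0·tanβl)/(Z_0 + jZ_L·tanβl)
     = 50·(122 − j21)/(129 − j181)

Z_in ≈ 19.8 + j19.6 Ω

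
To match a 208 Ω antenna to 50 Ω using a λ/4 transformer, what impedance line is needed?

Z_qwt ≈ 102 Ω

Z_qwt = √(Z_0·R_L) = √(50 × 208) = √10400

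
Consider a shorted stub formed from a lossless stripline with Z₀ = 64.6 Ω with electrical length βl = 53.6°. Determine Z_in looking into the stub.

tan(βl) = 1.36
For a shorted stub, Z_in = jZ_0·tan(βl)

Z_in ≈ +j87.6 Ω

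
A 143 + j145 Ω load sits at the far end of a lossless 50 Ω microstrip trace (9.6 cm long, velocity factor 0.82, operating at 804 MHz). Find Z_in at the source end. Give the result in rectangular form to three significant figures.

Z_in ≈ 8.77 + j11 Ω

λ = v/f = 0.82·c / 804 MHz = 0.306 m
βl = 2π·l/λ = 2π × 0.314 = 113°
tan(βl) = tan(113°) = -2.36
Z_in = Z_0·(Z_L + jZ_0·tanβl)/(Z_0 + jZ_L·tanβl)
     = 50·(143 + j26.9)/(392 − j338)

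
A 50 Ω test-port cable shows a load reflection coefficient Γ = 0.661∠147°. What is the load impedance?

Z_L = Z_0·(1 + Γ)/(1 − Γ) = 50·(0.446 + j0.36)/(1.55 − j0.36)

Z_L ≈ 11.1 + j14.1 Ω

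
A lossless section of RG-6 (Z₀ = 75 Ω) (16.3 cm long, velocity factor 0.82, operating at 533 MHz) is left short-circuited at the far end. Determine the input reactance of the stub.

λ = v/f = 0.82·c / 533 MHz = 0.462 m
βl = 2π·l/λ = 2π × 0.353 = 127°
tan(βl) = -1.32
For a short-circuited stub, Z_in = jZ_0·tan(βl)

X_in ≈ -99 Ω (capacitive)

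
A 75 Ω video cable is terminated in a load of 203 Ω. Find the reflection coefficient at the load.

Γ = (Z_L − Z_0)/(Z_L + Z_0) = (203 − 75)/(203 + 75) = 128/278

Γ = 0.46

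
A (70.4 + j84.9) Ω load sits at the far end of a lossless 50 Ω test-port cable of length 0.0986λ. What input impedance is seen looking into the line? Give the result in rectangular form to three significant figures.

βl = 2π × 0.0986 = 35.5°
tan(βl) = tan(35.5°) = 0.713
Z_in = Z_0·(Z_L + jZ_0·tanβl)/(Z_0 + jZ_L·tanβl)
     = 50·(70.4 + j121)/(-10.5 + j50.2)

Z_in ≈ 101 − j91.3 Ω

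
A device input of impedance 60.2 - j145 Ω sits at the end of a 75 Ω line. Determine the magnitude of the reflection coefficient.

|Γ| ≈ 0.735

Γ = (Z_L − Z_0)/(Z_L + Z_0) = (-14.8 − j145)/(135.2 − j145)
|Γ| = 146/198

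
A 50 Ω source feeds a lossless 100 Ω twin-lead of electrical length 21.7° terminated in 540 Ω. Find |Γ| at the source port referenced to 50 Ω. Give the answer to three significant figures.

tan(βl) = 0.398
Z_in = Z_0·(Z_L + jZ_0·tanβl)/(Z_0 + jZ_L·tanβl) = 111 − j199 Ω
Γ_s = (Z_in − Z_s)/(Z_in + Z_s) = (61.3 − j199)/(161 − j199), |Γ_s| = 0.813

|Γ| ≈ 0.813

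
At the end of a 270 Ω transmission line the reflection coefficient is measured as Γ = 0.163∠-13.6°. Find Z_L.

Z_L ≈ 370 − j29.2 Ω

Z_L = Z_0·(1 + Γ)/(1 − Γ) = 270·(1.16 − j0.0383)/(0.842 + j0.0383)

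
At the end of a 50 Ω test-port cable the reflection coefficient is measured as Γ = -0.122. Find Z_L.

Z_L ≈ 39.1 Ω

Z_L = Z_0·(1 + Γ)/(1 − Γ) = 50·(0.878)/(1.12)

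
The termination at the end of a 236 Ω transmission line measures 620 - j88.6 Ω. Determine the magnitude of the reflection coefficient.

Γ = (Z_L − Z_0)/(Z_L + Z_0) = (384 − j88.6)/(856 − j88.6)
|Γ| = 394/861

|Γ| ≈ 0.458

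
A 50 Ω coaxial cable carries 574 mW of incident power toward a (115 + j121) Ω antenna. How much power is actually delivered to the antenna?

|Γ| = |(65 + j121)/(165 + j121)| = 0.671
|Γ|² = 0.451
P_refl = |Γ|²·P_inc = 259 mW, P_del = (1 − |Γ|²)·P_inc = 315 mW

P_delivered ≈ 315 mW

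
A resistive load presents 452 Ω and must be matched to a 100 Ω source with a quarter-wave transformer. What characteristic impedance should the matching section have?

Z_qwt = √(Z_0·R_L) = √(100 × 452) = √45200

Z_qwt ≈ 213 Ω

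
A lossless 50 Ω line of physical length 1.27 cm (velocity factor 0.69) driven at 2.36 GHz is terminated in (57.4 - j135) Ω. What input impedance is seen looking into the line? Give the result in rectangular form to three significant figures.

Z_in ≈ 6.87 − j18.1 Ω

λ = v/f = 0.69·c / 2.36 GHz = 0.0877 m
βl = 2π·l/λ = 2π × 0.145 = 52.1°
tan(βl) = tan(52.1°) = 1.29
Z_in = Z_0·(Z_L + jZ_0·tanβl)/(Z_0 + jZ_L·tanβl)
     = 50·(57.4 − j70.7)/(224 + j73.8)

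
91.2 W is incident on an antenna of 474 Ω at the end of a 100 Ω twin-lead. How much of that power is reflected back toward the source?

Γ = (474 − 100)/(474 + 100) = 0.652
|Γ|² = 0.425
P_refl = |Γ|²·P_inc = 38.7 W, P_del = (1 − |Γ|²)·P_inc = 52.5 W

P_reflected ≈ 38.7 W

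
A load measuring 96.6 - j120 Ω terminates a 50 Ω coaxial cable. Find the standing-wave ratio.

VSWR ≈ 5.24

Γ = (Z_L − Z_0)/(Z_L + Z_0) = (46.6 − j120)/(146.6 − j120)
|Γ| = 129/189 = 0.679
VSWR = (1 + |Γ|)/(1 − |Γ|) = 1.68/0.321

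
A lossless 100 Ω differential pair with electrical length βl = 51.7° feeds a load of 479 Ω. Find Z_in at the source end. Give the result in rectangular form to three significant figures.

Z_in ≈ 33 − j73.5 Ω

tan(βl) = tan(51.7°) = 1.27
Z_in = Z_0·(Z_L + jZ_0·tanβl)/(Z_0 + jZ_L·tanβl)
     = 100·(479 + j127)/(100 + j607)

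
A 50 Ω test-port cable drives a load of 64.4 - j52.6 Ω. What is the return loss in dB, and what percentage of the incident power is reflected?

RL ≈ 7.27 dB; 18.8% of incident power reflected

Γ = (14.4 − j52.6)/(114.4 − j52.6), |Γ| = 0.433
RL = −20·log₁₀(0.433) = 7.27 dB
P_refl/P_inc = |Γ|² = 0.188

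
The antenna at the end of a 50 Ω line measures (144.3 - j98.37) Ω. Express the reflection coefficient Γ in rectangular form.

Γ = (Z_L − Z_0)/(Z_L + Z_0) = (94.3 − j98.37)/(194.3 − j98.37)

Γ ≈ 0.59 − j0.207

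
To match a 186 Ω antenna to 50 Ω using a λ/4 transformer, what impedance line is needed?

Z_qwt ≈ 96.4 Ω

Z_qwt = √(Z_0·R_L) = √(50 × 186) = √9300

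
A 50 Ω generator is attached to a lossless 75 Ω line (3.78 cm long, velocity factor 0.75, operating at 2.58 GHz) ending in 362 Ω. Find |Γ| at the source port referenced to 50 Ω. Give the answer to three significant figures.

λ = v/f = 0.75·c / 2.58 GHz = 0.0872 m
βl = 2π·l/λ = 2π × 0.433 = 156°
tan(βl) = -0.444
Z_in = Z_0·(Z_L + jZ_0·tanβl)/(Z_0 + jZ_L·tanβl) = 77.4 + j133 Ω
Γ_s = (Z_in − Z_s)/(Z_in + Z_s) = (27.4 + j133)/(127 + j133), |Γ_s| = 0.737

|Γ| ≈ 0.737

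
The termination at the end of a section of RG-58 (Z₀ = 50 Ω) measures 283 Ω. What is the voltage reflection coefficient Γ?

Γ = 0.7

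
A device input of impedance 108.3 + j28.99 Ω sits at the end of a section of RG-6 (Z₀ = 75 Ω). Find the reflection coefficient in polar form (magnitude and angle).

Γ = (Z_L − Z_0)/(Z_L + Z_0) = (33.3 + j28.99)/(183.3 + j28.99)
|Γ| = 44.2/186 = 0.238

Γ ≈ 0.238 ∠ 32.1°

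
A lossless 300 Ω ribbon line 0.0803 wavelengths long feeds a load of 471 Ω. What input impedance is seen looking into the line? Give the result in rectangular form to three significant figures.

βl = 2π × 0.0803 = 28.9°
tan(βl) = tan(28.9°) = 0.552
Z_in = Z_0·(Z_L + jZ_0·tanβl)/(Z_0 + jZ_L·tanβl)
     = 300·(471 + j166)/(300 + j260)

Z_in ≈ 351 − j139 Ω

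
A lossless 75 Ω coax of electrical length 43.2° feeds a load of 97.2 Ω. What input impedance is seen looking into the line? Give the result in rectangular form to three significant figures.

Z_in ≈ 73.7 − j19.3 Ω

tan(βl) = tan(43.2°) = 0.939
Z_in = Z_0·(Z_L + jZ_0·tanβl)/(Z_0 + jZ_L·tanβl)
     = 75·(97.2 + j70.4)/(75 + j91.3)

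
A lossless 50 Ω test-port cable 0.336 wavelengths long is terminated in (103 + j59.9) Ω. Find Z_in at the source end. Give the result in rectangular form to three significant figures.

Z_in ≈ 18.7 + j13.6 Ω

βl = 2π × 0.336 = 121°
tan(βl) = tan(121°) = -1.67
Z_in = Z_0·(Z_L + jZ_0·tanβl)/(Z_0 + jZ_L·tanβl)
     = 50·(103 − j23.4)/(150 − j172)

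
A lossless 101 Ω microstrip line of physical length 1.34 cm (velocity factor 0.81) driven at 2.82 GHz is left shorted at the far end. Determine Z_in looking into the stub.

Z_in ≈ +j150 Ω

λ = v/f = 0.81·c / 2.82 GHz = 0.0862 m
βl = 2π·l/λ = 2π × 0.156 = 56°
tan(βl) = 1.48
For a shorted stub, Z_in = jZ_0·tan(βl)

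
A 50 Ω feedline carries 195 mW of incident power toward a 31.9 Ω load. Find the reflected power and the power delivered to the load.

Γ = (31.9 − 50)/(31.9 + 50) = -0.221
|Γ|² = 0.0488
P_refl = |Γ|²·P_inc = 9.52 mW, P_del = (1 − |Γ|²)·P_inc = 185 mW

P_reflected ≈ 9.52 mW; P_delivered ≈ 185 mW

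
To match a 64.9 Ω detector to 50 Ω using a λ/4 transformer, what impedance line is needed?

Z_qwt = √(Z_0·R_L) = √(50 × 64.9) = √3245

Z_qwt ≈ 57 Ω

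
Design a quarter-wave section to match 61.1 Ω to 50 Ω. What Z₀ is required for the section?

Z_qwt = √(Z_0·R_L) = √(50 × 61.1) = √3055

Z_qwt ≈ 55.3 Ω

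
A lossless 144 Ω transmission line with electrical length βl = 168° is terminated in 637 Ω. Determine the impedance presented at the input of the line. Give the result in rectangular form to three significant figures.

tan(βl) = tan(168°) = -0.213
Z_in = Z_0·(Z_L + jZ_0·tanβl)/(Z_0 + jZ_L·tanβl)
     = 144·(637 − j30.6)/(144 − j135)

Z_in ≈ 353 + j302 Ω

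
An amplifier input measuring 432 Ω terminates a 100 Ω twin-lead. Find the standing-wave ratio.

VSWR ≈ 4.32

Γ = (432 − 100)/(432 + 100) = 0.624
VSWR = (1 + 0.624)/(1 − 0.624)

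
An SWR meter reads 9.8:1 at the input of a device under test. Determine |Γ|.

|Γ| = (S − 1)/(S + 1) = (9.8 − 1)/(9.8 + 1) = 8.8/10.8

|Γ| ≈ 0.815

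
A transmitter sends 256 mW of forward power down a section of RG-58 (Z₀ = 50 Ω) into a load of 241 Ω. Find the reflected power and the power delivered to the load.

P_reflected ≈ 110 mW; P_delivered ≈ 146 mW

Γ = (241 − 50)/(241 + 50) = 0.656
|Γ|² = 0.431
P_refl = |Γ|²·P_inc = 110 mW, P_del = (1 − |Γ|²)·P_inc = 146 mW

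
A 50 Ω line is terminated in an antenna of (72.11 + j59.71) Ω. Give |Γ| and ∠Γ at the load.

Γ ≈ 0.468 ∠ 43.6°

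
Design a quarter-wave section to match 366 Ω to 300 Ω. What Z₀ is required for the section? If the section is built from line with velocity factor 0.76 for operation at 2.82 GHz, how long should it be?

Z_qwt ≈ 331 Ω; length ≈ 2.02 cm

Z_qwt = √(Z_0·R_L) = √(300 × 366) = √109800
λ = 0.76·c/f = 0.0809 m, so l = λ/4 = 0.0202 m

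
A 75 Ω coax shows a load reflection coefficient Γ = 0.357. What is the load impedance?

Z_L ≈ 158 Ω

Z_L = Z_0·(1 + Γ)/(1 − Γ) = 75·(1.36)/(0.643)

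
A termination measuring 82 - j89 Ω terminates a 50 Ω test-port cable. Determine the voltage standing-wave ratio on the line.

Γ = (Z_L − Z_0)/(Z_L + Z_0) = (32 − j89)/(132 − j89)
|Γ| = 94.6/159 = 0.594
VSWR = (1 + |Γ|)/(1 − |Γ|) = 1.59/0.406

VSWR ≈ 3.93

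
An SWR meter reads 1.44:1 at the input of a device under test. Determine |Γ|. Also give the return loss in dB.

|Γ| ≈ 0.18; return loss ≈ 14.9 dB

|Γ| = (S − 1)/(S + 1) = (1.44 − 1)/(1.44 + 1) = 0.44/2.44
RL = −20·log₁₀|Γ| = −20·log₁₀(0.18)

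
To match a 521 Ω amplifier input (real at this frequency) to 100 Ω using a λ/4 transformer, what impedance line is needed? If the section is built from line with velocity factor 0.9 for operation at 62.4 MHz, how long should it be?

Z_qwt = √(Z_0·R_L) = √(100 × 521) = √52100
λ = 0.9·c/f = 4.33 m, so l = λ/4 = 1.08 m

Z_qwt ≈ 228 Ω; length ≈ 1.08 m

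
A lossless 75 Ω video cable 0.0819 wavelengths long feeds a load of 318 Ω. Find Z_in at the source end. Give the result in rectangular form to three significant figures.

βl = 2π × 0.0819 = 29.5°
tan(βl) = tan(29.5°) = 0.565
Z_in = Z_0·(Z_L + jZ_0·tanβl)/(Z_0 + jZ_L·tanβl)
     = 75·(318 + j42.4)/(75 + j180)

Z_in ≈ 62.2 − j107 Ω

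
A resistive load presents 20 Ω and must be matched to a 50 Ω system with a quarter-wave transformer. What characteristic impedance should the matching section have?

Z_qwt ≈ 31.6 Ω

Z_qwt = √(Z_0·R_L) = √(50 × 20) = √1000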